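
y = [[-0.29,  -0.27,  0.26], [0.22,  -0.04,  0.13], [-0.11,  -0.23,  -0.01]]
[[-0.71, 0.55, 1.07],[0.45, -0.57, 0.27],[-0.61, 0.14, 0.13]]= y @ [[1.75, -2.45, -0.62], [1.77, 0.55, -0.4], [1.05, -0.04, 3.0]]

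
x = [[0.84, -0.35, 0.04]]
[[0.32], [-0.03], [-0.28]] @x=[[0.27, -0.11, 0.01], [-0.03, 0.01, -0.00], [-0.24, 0.10, -0.01]]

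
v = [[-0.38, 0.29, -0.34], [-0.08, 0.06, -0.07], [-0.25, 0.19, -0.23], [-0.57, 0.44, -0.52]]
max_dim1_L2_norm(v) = 0.89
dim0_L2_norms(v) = [0.73, 0.56, 0.67]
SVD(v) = [[-0.51, -0.72, -0.22], [-0.11, -0.36, -0.26], [-0.34, 0.52, -0.78], [-0.78, 0.29, 0.52]] @ diag([1.1398969886287924, 0.0051629064055230545, 0.0028635140052666796]) @ [[0.64, -0.49, 0.58], [0.59, -0.17, -0.79], [0.49, 0.85, 0.18]]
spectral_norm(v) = 1.14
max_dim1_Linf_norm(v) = 0.57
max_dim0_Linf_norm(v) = 0.57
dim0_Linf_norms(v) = [0.57, 0.44, 0.52]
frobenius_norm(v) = 1.14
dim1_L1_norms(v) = [1.01, 0.21, 0.67, 1.53]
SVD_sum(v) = [[-0.38, 0.29, -0.34], [-0.08, 0.06, -0.07], [-0.25, 0.19, -0.23], [-0.57, 0.44, -0.52]] + [[-0.00, 0.00, 0.00], [-0.0, 0.00, 0.0], [0.00, -0.0, -0.0], [0.0, -0.00, -0.00]] + [[-0.00, -0.0, -0.0], [-0.00, -0.0, -0.0], [-0.0, -0.00, -0.0], [0.00, 0.0, 0.0]]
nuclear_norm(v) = 1.15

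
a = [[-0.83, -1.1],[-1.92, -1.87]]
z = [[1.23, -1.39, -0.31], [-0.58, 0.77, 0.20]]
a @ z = [[-0.38, 0.31, 0.04], [-1.28, 1.23, 0.22]]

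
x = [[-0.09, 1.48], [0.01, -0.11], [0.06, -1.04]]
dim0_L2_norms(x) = [0.11, 1.81]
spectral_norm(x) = 1.82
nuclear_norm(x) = 1.82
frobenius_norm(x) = 1.82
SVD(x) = [[-0.82, 0.31], [0.06, -0.79], [0.57, 0.53]] @ diag([1.8154562356007808, 0.004319330763405136]) @ [[0.06, -1.0],[-1.0, -0.06]]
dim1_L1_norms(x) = [1.57, 0.12, 1.1]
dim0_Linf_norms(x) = [0.09, 1.48]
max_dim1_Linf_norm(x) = 1.48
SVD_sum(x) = [[-0.09,1.48], [0.01,-0.11], [0.06,-1.04]] + [[-0.00,  -0.00],[0.0,  0.00],[-0.0,  -0.00]]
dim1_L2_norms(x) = [1.48, 0.11, 1.04]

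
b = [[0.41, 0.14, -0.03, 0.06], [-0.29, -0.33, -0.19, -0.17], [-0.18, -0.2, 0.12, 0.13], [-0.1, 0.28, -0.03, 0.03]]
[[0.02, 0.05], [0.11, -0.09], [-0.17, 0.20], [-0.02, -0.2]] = b @[[0.14,0.3],[0.07,-0.59],[-0.11,0.64],[-0.91,0.46]]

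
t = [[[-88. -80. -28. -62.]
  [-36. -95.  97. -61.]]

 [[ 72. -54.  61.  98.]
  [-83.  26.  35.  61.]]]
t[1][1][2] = 35.0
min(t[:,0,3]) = -62.0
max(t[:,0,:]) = 98.0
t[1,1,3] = 61.0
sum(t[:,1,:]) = -56.0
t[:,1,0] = [-36.0, -83.0]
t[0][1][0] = -36.0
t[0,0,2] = -28.0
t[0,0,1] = -80.0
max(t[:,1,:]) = 97.0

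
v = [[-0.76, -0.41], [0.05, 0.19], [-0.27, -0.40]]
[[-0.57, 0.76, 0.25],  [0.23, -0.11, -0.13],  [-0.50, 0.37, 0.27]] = v@[[0.13,-0.79,0.06],[1.16,-0.38,-0.72]]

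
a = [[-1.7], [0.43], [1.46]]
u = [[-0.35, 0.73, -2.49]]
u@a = [[-2.73]]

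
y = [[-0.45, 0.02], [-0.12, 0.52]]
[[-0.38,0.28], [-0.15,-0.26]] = y @ [[0.85,-0.66], [-0.09,-0.66]]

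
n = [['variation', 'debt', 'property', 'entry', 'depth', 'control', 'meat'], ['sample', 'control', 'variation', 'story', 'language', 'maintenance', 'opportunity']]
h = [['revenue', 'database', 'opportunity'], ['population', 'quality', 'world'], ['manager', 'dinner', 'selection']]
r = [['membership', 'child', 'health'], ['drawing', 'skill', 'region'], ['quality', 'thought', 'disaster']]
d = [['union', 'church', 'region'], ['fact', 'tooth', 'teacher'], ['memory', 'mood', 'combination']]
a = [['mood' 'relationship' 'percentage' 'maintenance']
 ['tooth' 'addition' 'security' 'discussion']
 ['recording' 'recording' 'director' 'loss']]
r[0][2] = 'health'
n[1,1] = 'control'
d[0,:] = ['union', 'church', 'region']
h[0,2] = 'opportunity'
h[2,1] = 'dinner'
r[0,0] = 'membership'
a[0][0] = 'mood'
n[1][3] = 'story'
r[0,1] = 'child'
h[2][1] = 'dinner'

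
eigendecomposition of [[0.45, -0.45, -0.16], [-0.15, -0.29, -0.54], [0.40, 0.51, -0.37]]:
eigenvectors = [[0.92+0.00j, (0.06-0.29j), 0.06+0.29j], [-0.31+0.00j, (-0.03-0.62j), (-0.03+0.62j)], [(0.23+0j), -0.72+0.00j, -0.72-0.00j]]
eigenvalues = [(0.56+0j), (-0.39+0.6j), (-0.39-0.6j)]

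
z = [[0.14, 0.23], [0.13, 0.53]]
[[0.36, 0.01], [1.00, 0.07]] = z@[[-0.91, -0.19], [2.11, 0.18]]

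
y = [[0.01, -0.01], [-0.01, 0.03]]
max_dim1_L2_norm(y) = 0.03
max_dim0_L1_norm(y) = 0.04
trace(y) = 0.04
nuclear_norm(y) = 0.04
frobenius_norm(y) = 0.03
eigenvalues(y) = [0.01, 0.03]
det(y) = 0.00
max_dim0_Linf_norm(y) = 0.03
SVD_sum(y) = [[0.00, -0.01], [-0.01, 0.03]] + [[0.01, 0.00],[0.00, 0.00]]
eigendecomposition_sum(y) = [[0.0, 0.00], [0.0, 0.0]] + [[0.00, -0.01], [-0.01, 0.03]]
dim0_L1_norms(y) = [0.02, 0.04]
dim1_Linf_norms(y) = [0.01, 0.03]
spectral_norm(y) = 0.03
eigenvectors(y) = [[-0.92, 0.38], [-0.38, -0.92]]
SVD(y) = [[-0.38, 0.92], [0.92, 0.38]] @ diag([0.03414213562373094, 0.005857864376269053]) @ [[-0.38, 0.92], [0.92, 0.38]]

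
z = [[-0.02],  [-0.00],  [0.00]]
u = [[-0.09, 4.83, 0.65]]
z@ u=[[0.00, -0.10, -0.01], [0.00, 0.0, 0.00], [0.0, 0.0, 0.0]]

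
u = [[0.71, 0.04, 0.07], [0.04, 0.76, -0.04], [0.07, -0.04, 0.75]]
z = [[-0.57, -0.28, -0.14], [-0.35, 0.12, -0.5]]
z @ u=[[-0.43, -0.23, -0.13], [-0.28, 0.1, -0.40]]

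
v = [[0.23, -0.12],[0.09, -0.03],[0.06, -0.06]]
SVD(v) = [[-0.9, -0.07], [-0.33, -0.54], [-0.28, 0.84]] @ diag([0.2874577076070197, 0.029462965521433244]) @ [[-0.88, 0.47], [-0.47, -0.88]]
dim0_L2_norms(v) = [0.25, 0.14]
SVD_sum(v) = [[0.23, -0.12], [0.08, -0.04], [0.07, -0.04]] + [[0.0, 0.0], [0.01, 0.01], [-0.01, -0.02]]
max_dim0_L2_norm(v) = 0.25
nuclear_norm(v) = 0.32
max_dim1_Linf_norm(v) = 0.23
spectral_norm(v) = 0.29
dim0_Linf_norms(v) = [0.23, 0.12]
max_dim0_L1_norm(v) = 0.38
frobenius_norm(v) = 0.29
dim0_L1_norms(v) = [0.38, 0.21]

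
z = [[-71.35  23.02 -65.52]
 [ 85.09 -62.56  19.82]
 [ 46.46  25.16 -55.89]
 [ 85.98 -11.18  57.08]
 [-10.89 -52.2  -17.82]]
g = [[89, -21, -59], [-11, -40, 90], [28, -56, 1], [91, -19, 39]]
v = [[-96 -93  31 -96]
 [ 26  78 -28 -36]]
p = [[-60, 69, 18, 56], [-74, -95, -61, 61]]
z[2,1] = 25.16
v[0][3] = -96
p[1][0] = -74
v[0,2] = 31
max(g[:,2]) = 90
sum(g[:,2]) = 71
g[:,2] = [-59, 90, 1, 39]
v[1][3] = -36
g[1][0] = -11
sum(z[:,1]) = -77.76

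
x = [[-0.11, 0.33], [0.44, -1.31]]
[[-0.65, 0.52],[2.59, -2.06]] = x @ [[-1.61, 2.83], [-2.52, 2.52]]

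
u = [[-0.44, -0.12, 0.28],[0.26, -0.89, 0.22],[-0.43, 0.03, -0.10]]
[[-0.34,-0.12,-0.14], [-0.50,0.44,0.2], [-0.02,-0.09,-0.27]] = u @ [[0.24, 0.23, 0.54], [0.47, -0.50, 0.02], [-0.65, -0.28, 0.37]]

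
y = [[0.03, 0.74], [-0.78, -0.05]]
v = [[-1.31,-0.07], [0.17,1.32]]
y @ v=[[0.09, 0.97], [1.01, -0.01]]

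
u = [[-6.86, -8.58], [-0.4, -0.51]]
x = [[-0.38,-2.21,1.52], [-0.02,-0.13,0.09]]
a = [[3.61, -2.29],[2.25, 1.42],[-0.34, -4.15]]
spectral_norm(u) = 11.00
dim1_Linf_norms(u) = [8.58, 0.51]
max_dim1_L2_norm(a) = 4.28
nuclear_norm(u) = 11.01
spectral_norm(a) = 5.12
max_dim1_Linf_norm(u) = 8.58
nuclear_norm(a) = 9.18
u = x @ a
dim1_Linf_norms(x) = [2.21, 0.13]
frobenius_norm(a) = 6.53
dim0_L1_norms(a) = [6.2, 7.86]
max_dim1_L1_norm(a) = 5.9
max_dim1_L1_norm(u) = 15.44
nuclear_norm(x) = 2.72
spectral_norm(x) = 2.71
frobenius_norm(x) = 2.71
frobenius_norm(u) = 11.00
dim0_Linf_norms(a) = [3.61, 4.15]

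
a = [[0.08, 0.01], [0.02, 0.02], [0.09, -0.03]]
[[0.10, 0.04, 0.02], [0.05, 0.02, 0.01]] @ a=[[0.01,0.0], [0.01,0.00]]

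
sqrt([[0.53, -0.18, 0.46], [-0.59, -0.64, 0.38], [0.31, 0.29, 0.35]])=[[0.73+0.09j, (-0.08+0.17j), 0.29-0.08j], [-0.30+0.39j, (0.11+0.74j), (0.16-0.38j)], [(0.18-0.11j), 0.14-0.22j, (0.61+0.11j)]]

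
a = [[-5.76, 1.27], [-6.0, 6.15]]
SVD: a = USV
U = [[-0.54,-0.84], [-0.84,0.54]]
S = [10.05, 2.77]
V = [[0.81, -0.58],  [0.58, 0.81]]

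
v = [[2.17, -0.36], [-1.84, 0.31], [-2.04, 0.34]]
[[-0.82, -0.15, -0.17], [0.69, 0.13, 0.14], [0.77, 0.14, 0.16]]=v @ [[-0.35, -0.04, -0.15], [0.16, 0.18, -0.44]]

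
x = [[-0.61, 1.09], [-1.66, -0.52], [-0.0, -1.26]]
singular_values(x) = [1.81, 1.7]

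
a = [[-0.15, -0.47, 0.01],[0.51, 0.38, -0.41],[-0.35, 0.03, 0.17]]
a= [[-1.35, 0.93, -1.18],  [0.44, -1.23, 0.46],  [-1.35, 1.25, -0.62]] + [[1.2, -1.4, 1.19], [0.07, 1.61, -0.87], [1.00, -1.22, 0.79]]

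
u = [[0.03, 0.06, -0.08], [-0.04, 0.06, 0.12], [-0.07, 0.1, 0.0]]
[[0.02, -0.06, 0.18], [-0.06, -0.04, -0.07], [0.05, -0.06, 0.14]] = u@[[-0.92, -0.44, -0.14], [-0.14, -0.9, 1.33], [-0.71, -0.04, -1.28]]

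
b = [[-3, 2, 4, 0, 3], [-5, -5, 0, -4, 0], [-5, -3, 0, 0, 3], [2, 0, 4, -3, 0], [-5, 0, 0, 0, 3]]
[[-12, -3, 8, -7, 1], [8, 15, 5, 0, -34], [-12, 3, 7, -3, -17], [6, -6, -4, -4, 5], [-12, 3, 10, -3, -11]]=b @ [[0, -3, -2, 0, 4], [0, 0, 1, 0, 2], [0, 0, 0, -1, 0], [-2, 0, 0, 0, 1], [-4, -4, 0, -1, 3]]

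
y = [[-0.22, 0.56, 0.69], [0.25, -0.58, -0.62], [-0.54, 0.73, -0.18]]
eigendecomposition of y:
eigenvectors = [[(0.81+0j), (-0.14+0.49j), (-0.14-0.49j)], [(0.55+0j), 0.19-0.45j, 0.19+0.45j], [(-0.19+0j), -0.70+0.00j, (-0.7-0j)]]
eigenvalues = [(-0+0j), (-0.49+0.85j), (-0.49-0.85j)]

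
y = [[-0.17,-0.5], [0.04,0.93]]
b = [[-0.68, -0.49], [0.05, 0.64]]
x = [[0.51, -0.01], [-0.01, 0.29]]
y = x + b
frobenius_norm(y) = 1.07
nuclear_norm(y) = 1.19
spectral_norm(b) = 0.97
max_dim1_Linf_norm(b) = 0.68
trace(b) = -0.04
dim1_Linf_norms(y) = [0.5, 0.93]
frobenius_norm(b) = 1.06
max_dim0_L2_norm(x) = 0.51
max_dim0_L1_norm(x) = 0.52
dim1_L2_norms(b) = [0.84, 0.64]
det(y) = -0.14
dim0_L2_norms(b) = [0.68, 0.81]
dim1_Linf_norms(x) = [0.51, 0.29]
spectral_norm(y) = 1.06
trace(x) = 0.80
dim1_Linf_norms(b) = [0.68, 0.64]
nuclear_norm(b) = 1.39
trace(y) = 0.76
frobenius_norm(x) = 0.59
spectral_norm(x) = 0.51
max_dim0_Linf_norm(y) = 0.93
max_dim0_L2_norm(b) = 0.81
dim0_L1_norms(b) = [0.73, 1.13]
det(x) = 0.15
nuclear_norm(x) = 0.80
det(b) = -0.41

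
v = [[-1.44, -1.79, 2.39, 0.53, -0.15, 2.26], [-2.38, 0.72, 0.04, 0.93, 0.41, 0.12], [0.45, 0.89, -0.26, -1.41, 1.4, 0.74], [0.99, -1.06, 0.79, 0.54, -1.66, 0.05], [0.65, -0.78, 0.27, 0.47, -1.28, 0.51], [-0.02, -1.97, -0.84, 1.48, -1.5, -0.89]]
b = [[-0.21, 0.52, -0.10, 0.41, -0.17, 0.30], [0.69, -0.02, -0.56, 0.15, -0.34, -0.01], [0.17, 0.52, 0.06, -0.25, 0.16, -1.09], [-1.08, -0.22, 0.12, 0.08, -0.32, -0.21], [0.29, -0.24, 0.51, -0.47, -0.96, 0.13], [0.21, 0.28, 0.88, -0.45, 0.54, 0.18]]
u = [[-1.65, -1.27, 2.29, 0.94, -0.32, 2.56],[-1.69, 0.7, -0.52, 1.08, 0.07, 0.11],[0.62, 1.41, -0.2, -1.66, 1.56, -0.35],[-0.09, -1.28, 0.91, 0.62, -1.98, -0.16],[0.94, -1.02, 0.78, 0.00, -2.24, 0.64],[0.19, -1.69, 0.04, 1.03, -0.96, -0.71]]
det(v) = -1.47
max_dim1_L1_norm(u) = 9.03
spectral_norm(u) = 5.36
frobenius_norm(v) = 6.93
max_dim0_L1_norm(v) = 7.21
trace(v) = -2.61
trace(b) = -0.87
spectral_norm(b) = 1.44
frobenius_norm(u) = 7.06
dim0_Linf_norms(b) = [1.08, 0.52, 0.88, 0.47, 0.96, 1.09]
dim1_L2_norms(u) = [4.14, 2.19, 2.78, 2.61, 2.82, 2.32]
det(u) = -1.02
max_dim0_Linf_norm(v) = 2.39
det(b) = 0.01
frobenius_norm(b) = 2.74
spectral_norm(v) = 4.70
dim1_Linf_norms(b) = [0.52, 0.69, 1.09, 1.08, 0.96, 0.88]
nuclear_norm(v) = 13.38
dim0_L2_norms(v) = [3.06, 3.18, 2.68, 2.42, 2.97, 2.59]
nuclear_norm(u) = 13.43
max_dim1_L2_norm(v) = 4.05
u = b + v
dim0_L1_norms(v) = [5.93, 7.21, 4.59, 5.36, 6.4, 4.57]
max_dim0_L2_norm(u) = 3.52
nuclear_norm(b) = 5.97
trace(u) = -3.48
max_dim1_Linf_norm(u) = 2.56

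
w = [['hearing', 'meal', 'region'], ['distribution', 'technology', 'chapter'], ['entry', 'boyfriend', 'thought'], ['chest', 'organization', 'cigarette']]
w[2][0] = 'entry'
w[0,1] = 'meal'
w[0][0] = 'hearing'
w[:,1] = ['meal', 'technology', 'boyfriend', 'organization']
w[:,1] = ['meal', 'technology', 'boyfriend', 'organization']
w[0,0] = 'hearing'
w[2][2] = 'thought'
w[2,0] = 'entry'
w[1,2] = 'chapter'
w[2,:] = ['entry', 'boyfriend', 'thought']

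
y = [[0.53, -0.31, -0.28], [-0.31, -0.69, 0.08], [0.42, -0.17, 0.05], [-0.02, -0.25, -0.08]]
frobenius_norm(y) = 1.15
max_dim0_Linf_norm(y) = 0.69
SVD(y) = [[-0.61,0.58,0.46],[-0.65,-0.7,-0.14],[-0.35,0.4,-0.82],[-0.29,-0.11,0.31]] @ diag([0.8222839898934245, 0.7670230359958035, 0.21592753927354943]) @ [[-0.31, 0.94, 0.15],[0.91, 0.34, -0.25],[-0.28, 0.06, -0.96]]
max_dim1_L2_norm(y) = 0.76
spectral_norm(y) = 0.82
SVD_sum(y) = [[0.16, -0.47, -0.08],[0.17, -0.50, -0.08],[0.09, -0.27, -0.04],[0.08, -0.23, -0.04]] + [[0.40, 0.15, -0.11],[-0.49, -0.18, 0.13],[0.28, 0.11, -0.08],[-0.08, -0.03, 0.02]] + [[-0.03, 0.01, -0.10], [0.01, -0.00, 0.03], [0.05, -0.01, 0.17], [-0.02, 0.0, -0.06]]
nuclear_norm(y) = 1.81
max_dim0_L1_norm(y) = 1.42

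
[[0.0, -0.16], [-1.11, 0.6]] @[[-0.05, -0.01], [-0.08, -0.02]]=[[0.01,0.00], [0.01,-0.00]]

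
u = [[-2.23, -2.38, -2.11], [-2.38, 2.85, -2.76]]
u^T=[[-2.23,  -2.38], [-2.38,  2.85], [-2.11,  -2.76]]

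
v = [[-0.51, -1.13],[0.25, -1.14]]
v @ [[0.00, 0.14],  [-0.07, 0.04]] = [[0.08, -0.12], [0.08, -0.01]]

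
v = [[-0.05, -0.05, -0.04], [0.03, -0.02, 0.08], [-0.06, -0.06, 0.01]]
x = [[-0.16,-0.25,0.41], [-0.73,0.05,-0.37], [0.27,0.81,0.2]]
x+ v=[[-0.21,-0.30,0.37], [-0.70,0.03,-0.29], [0.21,0.75,0.21]]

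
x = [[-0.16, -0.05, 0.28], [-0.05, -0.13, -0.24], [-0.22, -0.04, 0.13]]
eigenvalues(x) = [(0.01+0.19j), (0.01-0.19j), (-0.18+0j)]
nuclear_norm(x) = 0.74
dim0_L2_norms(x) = [0.28, 0.14, 0.39]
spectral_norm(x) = 0.43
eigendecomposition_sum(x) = [[(-0.07+0.09j), (-0.02-0j), (0.14-0j)],  [(0.06-0.1j), (0.02+0j), -0.13+0.02j],  [(-0.09-0.01j), (-0.01-0.02j), (0.06+0.09j)]] + [[(-0.07-0.09j), (-0.02+0j), 0.14+0.00j], [0.06+0.10j, (0.02-0j), (-0.13-0.02j)], [-0.09+0.01j, (-0.01+0.02j), 0.06-0.09j]] + [[(-0.01+0j), (-0.01+0j), -0j], [-0.17+0.00j, (-0.17+0j), 0.03-0.00j], [(-0.03+0j), (-0.03+0j), -0j]]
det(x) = -0.01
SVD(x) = [[-0.75, -0.12, -0.65], [0.43, -0.84, -0.33], [-0.51, -0.53, 0.68]] @ diag([0.432455131830574, 0.24492003331604825, 0.05828152566522903]) @ [[0.49, 0.01, -0.87],[0.72, 0.56, 0.41],[-0.49, 0.83, -0.27]]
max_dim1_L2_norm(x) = 0.33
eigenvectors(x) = [[(-0.62+0j), (-0.62-0j), (-0.06+0j)],  [(0.6-0.07j), (0.6+0.07j), (-0.98+0j)],  [(-0.27-0.43j), (-0.27+0.43j), -0.17+0.00j]]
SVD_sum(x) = [[-0.16,-0.0,0.28], [0.09,0.00,-0.16], [-0.11,-0.0,0.19]] + [[-0.02, -0.02, -0.01], [-0.15, -0.11, -0.08], [-0.09, -0.07, -0.05]] + [[0.02, -0.03, 0.01], [0.01, -0.02, 0.01], [-0.02, 0.03, -0.01]]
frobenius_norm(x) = 0.50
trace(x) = -0.16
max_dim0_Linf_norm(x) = 0.28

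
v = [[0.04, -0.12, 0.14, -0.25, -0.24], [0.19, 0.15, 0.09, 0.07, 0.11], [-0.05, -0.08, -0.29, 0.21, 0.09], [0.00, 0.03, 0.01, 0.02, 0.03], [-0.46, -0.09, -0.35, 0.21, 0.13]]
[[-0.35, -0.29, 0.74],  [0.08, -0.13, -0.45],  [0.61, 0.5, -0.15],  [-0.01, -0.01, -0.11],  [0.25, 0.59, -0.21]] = v @ [[0.99, 0.08, 0.12], [-0.38, -1.66, -0.91], [-1.1, -0.80, -0.74], [1.78, -0.05, -1.39], [-0.69, 1.62, -1.59]]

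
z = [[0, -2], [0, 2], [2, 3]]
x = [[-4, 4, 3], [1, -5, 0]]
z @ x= [[-2, 10, 0], [2, -10, 0], [-5, -7, 6]]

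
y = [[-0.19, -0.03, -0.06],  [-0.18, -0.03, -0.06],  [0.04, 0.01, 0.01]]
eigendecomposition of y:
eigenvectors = [[(0.71+0j), (-0.26-0.09j), (-0.26+0.09j)], [0.68+0.00j, 0.05+0.56j, (0.05-0.56j)], [-0.16+0.00j, 0.78+0.00j, (0.78-0j)]]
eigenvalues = [(-0.2+0j), (-0+0j), (-0-0j)]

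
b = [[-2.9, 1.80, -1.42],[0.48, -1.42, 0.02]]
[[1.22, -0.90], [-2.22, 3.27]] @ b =[[-3.97, 3.47, -1.75], [8.01, -8.64, 3.22]]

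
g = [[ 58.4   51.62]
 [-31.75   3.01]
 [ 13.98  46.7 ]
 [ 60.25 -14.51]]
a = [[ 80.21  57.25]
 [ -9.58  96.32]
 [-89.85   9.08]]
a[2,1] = 9.08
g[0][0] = 58.4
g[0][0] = 58.4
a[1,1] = 96.32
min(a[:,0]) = -89.85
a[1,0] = -9.58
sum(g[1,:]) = -28.740000000000002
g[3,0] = 60.25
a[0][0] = 80.21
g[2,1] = 46.7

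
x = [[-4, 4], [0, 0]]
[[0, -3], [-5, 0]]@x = [[0, 0], [20, -20]]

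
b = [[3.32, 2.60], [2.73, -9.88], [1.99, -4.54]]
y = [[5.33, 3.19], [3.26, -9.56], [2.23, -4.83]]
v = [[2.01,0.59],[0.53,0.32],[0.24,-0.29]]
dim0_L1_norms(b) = [8.04, 17.02]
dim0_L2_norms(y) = [6.63, 11.18]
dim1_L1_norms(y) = [8.52, 12.82, 7.06]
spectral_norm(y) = 11.49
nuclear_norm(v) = 2.56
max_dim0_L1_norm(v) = 2.78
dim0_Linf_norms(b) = [3.32, 9.88]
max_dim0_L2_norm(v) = 2.09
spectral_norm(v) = 2.18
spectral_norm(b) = 11.48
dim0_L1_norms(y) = [10.82, 17.58]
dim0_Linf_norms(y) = [5.33, 9.56]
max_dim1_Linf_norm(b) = 9.88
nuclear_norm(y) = 17.57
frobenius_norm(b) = 12.14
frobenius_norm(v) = 2.22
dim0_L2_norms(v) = [2.09, 0.73]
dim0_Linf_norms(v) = [2.01, 0.59]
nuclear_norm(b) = 15.43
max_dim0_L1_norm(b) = 17.02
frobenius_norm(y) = 13.00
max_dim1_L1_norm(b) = 12.61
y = v + b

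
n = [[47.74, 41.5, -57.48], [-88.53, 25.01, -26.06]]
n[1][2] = -26.06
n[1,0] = -88.53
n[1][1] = 25.01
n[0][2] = -57.48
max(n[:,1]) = 41.5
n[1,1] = 25.01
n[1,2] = -26.06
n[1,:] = [-88.53, 25.01, -26.06]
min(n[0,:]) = -57.48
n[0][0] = 47.74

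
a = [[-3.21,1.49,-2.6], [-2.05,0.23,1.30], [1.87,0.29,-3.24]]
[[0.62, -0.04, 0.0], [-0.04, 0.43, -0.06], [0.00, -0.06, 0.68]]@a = [[-1.91,0.91,-1.66], [-0.87,0.02,0.86], [1.39,0.18,-2.28]]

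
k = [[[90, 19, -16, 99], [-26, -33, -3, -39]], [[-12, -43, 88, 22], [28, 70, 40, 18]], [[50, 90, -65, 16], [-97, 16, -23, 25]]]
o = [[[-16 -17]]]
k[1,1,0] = 28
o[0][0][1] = -17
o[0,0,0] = -16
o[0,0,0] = -16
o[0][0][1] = -17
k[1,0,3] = 22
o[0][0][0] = -16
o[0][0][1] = -17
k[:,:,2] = [[-16, -3], [88, 40], [-65, -23]]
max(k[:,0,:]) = 99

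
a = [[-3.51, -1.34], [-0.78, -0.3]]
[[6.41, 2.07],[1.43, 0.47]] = a@[[-1.2, 0.51], [-1.64, -2.88]]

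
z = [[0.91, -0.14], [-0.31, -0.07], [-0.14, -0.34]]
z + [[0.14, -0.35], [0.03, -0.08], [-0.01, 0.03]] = [[1.05, -0.49],[-0.28, -0.15],[-0.15, -0.31]]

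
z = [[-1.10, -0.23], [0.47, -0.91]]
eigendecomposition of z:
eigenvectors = [[(0.17-0.55j),  0.17+0.55j],  [-0.82+0.00j,  (-0.82-0j)]]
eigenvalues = [(-1+0.31j), (-1-0.31j)]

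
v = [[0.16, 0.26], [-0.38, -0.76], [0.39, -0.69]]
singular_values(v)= [1.06, 0.56]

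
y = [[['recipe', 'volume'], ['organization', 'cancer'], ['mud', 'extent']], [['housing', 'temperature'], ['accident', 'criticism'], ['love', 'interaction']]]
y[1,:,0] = ['housing', 'accident', 'love']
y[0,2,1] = 'extent'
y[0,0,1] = 'volume'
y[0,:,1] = ['volume', 'cancer', 'extent']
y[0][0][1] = 'volume'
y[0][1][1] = 'cancer'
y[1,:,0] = ['housing', 'accident', 'love']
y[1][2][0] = 'love'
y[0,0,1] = 'volume'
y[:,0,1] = ['volume', 'temperature']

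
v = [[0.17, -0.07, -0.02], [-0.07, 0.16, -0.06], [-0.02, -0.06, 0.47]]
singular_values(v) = [0.48, 0.23, 0.09]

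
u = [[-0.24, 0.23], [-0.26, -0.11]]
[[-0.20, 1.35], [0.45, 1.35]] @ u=[[-0.3, -0.19], [-0.46, -0.05]]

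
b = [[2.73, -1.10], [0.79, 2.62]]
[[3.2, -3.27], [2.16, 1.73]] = b @ [[1.34, -0.83], [0.42, 0.91]]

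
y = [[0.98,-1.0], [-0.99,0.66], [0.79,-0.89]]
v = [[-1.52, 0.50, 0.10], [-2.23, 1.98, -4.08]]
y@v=[[0.74, -1.49, 4.18], [0.03, 0.81, -2.79], [0.78, -1.37, 3.71]]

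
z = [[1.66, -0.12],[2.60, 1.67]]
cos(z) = [[-0.10, 0.13],[-2.73, -0.11]]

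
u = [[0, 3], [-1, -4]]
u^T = [[0, -1], [3, -4]]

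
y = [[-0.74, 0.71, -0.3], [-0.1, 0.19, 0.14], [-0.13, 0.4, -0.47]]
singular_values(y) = [1.2, 0.4, 0.14]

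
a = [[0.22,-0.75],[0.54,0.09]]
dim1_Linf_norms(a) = [0.75, 0.54]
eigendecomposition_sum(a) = [[0.11+0.31j, -0.38+0.09j], [(0.27-0.07j), 0.04+0.32j]] + [[0.11-0.31j, -0.38-0.09j],[(0.27+0.07j), 0.04-0.32j]]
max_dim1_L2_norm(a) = 0.78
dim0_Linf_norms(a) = [0.54, 0.75]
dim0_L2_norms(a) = [0.58, 0.76]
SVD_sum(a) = [[0.30, -0.72], [0.05, -0.12]] + [[-0.08, -0.03], [0.49, 0.21]]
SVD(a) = [[-0.99, -0.16],[-0.16, 0.99]] @ diag([0.7868535362707898, 0.5398717555662205]) @ [[-0.38, 0.92], [0.92, 0.38]]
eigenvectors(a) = [[(0.76+0j), 0.76-0.00j],[(0.07-0.64j), 0.07+0.64j]]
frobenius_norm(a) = 0.95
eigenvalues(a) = [(0.15+0.63j), (0.15-0.63j)]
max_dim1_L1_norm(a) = 0.97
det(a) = 0.42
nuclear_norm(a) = 1.33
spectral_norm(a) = 0.79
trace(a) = 0.31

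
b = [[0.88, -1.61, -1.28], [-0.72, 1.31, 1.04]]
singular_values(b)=[2.88, 0.0]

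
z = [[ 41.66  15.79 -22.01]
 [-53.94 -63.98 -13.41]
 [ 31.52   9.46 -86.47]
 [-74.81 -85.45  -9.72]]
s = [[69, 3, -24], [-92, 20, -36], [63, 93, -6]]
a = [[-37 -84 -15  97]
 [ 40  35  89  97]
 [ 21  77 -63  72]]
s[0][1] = 3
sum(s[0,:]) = 48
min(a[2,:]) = -63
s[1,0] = -92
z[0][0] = 41.66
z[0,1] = 15.79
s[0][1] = 3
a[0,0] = -37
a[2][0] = 21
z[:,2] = [-22.01, -13.41, -86.47, -9.72]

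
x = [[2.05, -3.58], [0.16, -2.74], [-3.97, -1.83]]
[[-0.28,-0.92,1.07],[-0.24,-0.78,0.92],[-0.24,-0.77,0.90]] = x @[[0.02, 0.06, -0.07], [0.09, 0.29, -0.34]]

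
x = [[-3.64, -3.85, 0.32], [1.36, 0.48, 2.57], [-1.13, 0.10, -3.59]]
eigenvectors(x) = [[(0.8+0j), 0.80-0.00j, (-0.7+0j)], [-0.06-0.35j, -0.06+0.35j, (0.68+0j)], [-0.08+0.48j, (-0.08-0.48j), (0.24+0j)]]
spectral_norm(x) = 5.65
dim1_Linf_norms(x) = [3.85, 2.57, 3.59]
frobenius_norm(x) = 7.14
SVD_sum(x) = [[-3.43, -2.93, -1.69], [1.54, 1.31, 0.76], [-1.43, -1.22, -0.7]] + [[-0.21, -0.92, 2.01],[-0.19, -0.83, 1.81],[0.3, 1.32, -2.88]] + [[0.0, -0.0, -0.0], [0.0, -0.00, -0.00], [0.0, -0.00, -0.0]]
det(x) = -0.19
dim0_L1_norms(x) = [6.13, 4.43, 6.48]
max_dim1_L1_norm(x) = 7.81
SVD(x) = [[-0.85, -0.51, 0.12], [0.38, -0.46, 0.8], [-0.35, 0.73, 0.59]] @ diag([5.650726994519435, 4.370769309001746, 0.007751186858536223]) @ [[0.71,  0.61,  0.35],[0.09,  0.41,  -0.91],[0.7,  -0.68,  -0.24]]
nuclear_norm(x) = 10.03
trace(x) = -6.75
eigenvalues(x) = [(-3.37+1.87j), (-3.37-1.87j), (-0.01+0j)]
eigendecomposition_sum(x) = [[(-1.82+1.23j), (-1.93+0.22j), (0.16+2.98j)], [0.68+0.70j, (0.25+0.83j), (1.29-0.3j)], [(-0.56-1.2j), (0.05-1.17j), -1.79-0.19j]] + [[-1.82-1.23j, (-1.93-0.22j), (0.16-2.98j)], [0.68-0.70j, (0.25-0.83j), 1.29+0.30j], [(-0.56+1.2j), (0.05+1.17j), -1.79+0.19j]] + [[0j, 0.01+0.00j, (0.01+0j)], [(-0-0j), (-0.01-0j), (-0.01-0j)], [-0.00-0.00j, (-0-0j), (-0-0j)]]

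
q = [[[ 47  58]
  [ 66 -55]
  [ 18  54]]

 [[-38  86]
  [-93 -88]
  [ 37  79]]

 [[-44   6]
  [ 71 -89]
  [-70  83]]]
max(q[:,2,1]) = 83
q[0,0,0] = 47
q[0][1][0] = 66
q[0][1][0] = 66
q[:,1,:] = [[66, -55], [-93, -88], [71, -89]]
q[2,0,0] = -44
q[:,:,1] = [[58, -55, 54], [86, -88, 79], [6, -89, 83]]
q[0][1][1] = -55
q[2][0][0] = -44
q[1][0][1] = 86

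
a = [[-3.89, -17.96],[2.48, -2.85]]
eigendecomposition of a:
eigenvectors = [[(0.94+0j), (0.94-0j)], [(-0.03-0.35j), (-0.03+0.35j)]]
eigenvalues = [(-3.37+6.65j), (-3.37-6.65j)]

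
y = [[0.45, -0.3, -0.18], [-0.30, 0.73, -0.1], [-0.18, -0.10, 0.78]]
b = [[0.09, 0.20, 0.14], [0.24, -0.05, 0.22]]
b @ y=[[-0.04, 0.11, 0.07], [0.08, -0.13, 0.13]]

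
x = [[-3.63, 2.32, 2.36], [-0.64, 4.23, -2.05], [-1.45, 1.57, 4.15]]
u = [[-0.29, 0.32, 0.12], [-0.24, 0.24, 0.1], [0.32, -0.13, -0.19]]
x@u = [[1.25, -0.91, -0.65], [-1.49, 1.08, 0.74], [1.37, -0.63, -0.81]]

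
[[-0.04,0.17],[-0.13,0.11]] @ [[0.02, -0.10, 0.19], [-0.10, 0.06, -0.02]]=[[-0.02,0.01,-0.01], [-0.01,0.02,-0.03]]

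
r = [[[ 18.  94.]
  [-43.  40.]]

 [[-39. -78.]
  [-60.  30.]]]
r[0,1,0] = -43.0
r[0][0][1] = 94.0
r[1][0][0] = -39.0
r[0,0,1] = 94.0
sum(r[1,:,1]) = -48.0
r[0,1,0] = -43.0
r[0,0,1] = 94.0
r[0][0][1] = 94.0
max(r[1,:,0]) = -39.0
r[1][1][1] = 30.0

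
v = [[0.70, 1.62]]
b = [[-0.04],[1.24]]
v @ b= [[1.98]]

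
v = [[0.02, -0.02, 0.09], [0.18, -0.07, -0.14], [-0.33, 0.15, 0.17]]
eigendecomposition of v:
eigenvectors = [[(0.05-0.38j), 0.05+0.38j, (0.46+0j)], [-0.47+0.20j, -0.47-0.20j, 0.88+0.00j], [0.77+0.00j, (0.77-0j), (0.12+0j)]]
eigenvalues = [(0.06+0.2j), (0.06-0.2j), (0.01+0j)]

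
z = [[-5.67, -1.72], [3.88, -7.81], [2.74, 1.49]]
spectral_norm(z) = 8.82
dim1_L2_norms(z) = [5.93, 8.72, 3.12]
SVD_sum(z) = [[-1.09, 1.53], [4.99, -7.02], [0.22, -0.3]] + [[-4.58, -3.25], [-1.11, -0.79], [2.52, 1.79]]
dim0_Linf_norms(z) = [5.67, 7.81]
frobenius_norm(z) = 10.99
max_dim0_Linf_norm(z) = 7.81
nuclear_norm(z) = 15.38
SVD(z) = [[0.21, 0.86],[-0.98, 0.21],[-0.04, -0.47]] @ diag([8.824939981997362, 6.5578909959029055]) @ [[-0.58, 0.82], [-0.82, -0.58]]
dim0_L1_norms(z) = [12.29, 11.02]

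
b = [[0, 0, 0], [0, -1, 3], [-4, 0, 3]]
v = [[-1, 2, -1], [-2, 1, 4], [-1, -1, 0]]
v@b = [[4, -2, 3], [-16, -1, 15], [0, 1, -3]]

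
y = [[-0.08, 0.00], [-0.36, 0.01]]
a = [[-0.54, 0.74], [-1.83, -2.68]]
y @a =[[0.04,-0.06],[0.18,-0.29]]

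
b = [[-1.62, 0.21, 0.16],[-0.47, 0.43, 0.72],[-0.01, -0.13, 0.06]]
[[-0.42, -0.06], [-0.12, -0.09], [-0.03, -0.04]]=b @[[0.27, 0.04], [0.14, 0.18], [-0.07, -0.2]]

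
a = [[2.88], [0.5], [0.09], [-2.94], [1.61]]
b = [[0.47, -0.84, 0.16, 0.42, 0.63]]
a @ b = [[1.35, -2.42, 0.46, 1.21, 1.81], [0.24, -0.42, 0.08, 0.21, 0.32], [0.04, -0.08, 0.01, 0.04, 0.06], [-1.38, 2.47, -0.47, -1.23, -1.85], [0.76, -1.35, 0.26, 0.68, 1.01]]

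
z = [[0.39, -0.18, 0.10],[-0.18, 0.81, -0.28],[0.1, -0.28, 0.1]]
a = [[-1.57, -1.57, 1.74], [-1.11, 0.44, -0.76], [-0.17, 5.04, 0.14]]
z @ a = [[-0.43, -0.19, 0.83], [-0.57, -0.77, -0.97], [0.14, 0.22, 0.40]]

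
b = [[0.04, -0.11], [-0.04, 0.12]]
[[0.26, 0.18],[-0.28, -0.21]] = b @ [[0.39, -2.25], [-2.19, -2.49]]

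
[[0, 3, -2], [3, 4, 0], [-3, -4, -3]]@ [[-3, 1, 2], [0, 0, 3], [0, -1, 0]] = [[0, 2, 9], [-9, 3, 18], [9, 0, -18]]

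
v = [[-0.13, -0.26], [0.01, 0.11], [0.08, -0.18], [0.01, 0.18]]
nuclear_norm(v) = 0.53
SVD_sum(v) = [[-0.05,-0.27], [0.02,0.11], [-0.03,-0.16], [0.03,0.18]] + [[-0.08, 0.01], [-0.01, 0.00], [0.11, -0.02], [-0.02, 0.0]]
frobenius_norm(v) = 0.41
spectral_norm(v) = 0.39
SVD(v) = [[0.72, 0.59], [-0.29, 0.07], [0.42, -0.79], [-0.46, 0.16]] @ diag([0.3853297144340393, 0.1397176122547967]) @ [[-0.18,-0.98], [-0.98,0.18]]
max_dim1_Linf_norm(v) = 0.26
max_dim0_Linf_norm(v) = 0.26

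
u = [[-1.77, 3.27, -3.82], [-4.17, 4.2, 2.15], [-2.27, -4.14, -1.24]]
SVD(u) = [[-0.49, 0.78, -0.38], [-0.79, -0.22, 0.58], [0.37, 0.58, 0.72]] @ diag([7.258589208672972, 4.616914031399659, 4.230447674466767]) @ [[0.46,-0.89,-0.04], [-0.39,-0.16,-0.91], [-0.8,-0.43,0.42]]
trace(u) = 1.19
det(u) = -141.77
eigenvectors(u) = [[0.71+0.00j, (0.11-0.51j), 0.11+0.51j], [0.17+0.00j, (0.68+0j), 0.68-0.00j], [0.68+0.00j, -0.18+0.49j, (-0.18-0.49j)]]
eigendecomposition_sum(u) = [[-2.29-0.00j, -0.27+0.00j, (-2.39-0j)], [-0.55-0.00j, -0.07+0.00j, (-0.57-0j)], [-2.19-0.00j, -0.26+0.00j, -2.29-0.00j]] + [[(0.26+1.49j), (1.77-1.29j), -0.71-1.23j], [-1.81+0.74j, (2.13+1.88j), 1.36-1.25j], [(-0.04-1.51j), -1.94+1.02j, (0.53+1.32j)]] + [[0.26-1.49j, (1.77+1.29j), -0.71+1.23j],[-1.81-0.74j, 2.13-1.88j, (1.36+1.25j)],[(-0.04+1.51j), -1.94-1.02j, (0.53-1.32j)]]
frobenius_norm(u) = 9.59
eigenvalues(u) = [(-4.64+0j), (2.92+4.69j), (2.92-4.69j)]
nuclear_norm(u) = 16.11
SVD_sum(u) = [[-1.63, 3.17, 0.13],  [-2.61, 5.08, 0.22],  [1.23, -2.39, -0.10]] + [[-1.42, -0.59, -3.28], [0.39, 0.16, 0.90], [-1.05, -0.44, -2.43]] + [[1.28, 0.68, -0.67], [-1.95, -1.05, 1.03], [-2.45, -1.31, 1.29]]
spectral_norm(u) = 7.26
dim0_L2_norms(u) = [5.07, 6.74, 4.56]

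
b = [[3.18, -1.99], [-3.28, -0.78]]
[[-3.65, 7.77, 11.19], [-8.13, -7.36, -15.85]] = b@[[1.48, 2.30, 4.47], [4.20, -0.23, 1.52]]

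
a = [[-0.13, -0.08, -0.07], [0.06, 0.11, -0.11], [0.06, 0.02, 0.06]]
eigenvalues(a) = [-0.04, -0.01, 0.09]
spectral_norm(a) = 0.20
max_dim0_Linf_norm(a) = 0.13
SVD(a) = [[-0.78,-0.42,0.47],[0.55,-0.82,0.18],[0.31,0.40,0.86]] @ diag([0.1998949113667391, 0.15375102515248293, 0.0016268602411100995]) @ [[0.76, 0.64, 0.06], [0.19, -0.32, 0.93], [0.62, -0.70, -0.36]]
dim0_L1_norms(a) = [0.25, 0.21, 0.24]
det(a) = 0.00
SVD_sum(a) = [[-0.12, -0.1, -0.01],[0.08, 0.07, 0.01],[0.05, 0.04, 0.0]] + [[-0.01, 0.02, -0.06],[-0.02, 0.04, -0.12],[0.01, -0.02, 0.06]] + [[0.0, -0.0, -0.00], [0.00, -0.00, -0.00], [0.00, -0.00, -0.0]]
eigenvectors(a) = [[0.75, 0.67, 0.33], [-0.56, -0.65, -0.94], [-0.35, -0.37, 0.03]]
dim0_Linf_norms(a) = [0.13, 0.11, 0.11]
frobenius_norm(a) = 0.25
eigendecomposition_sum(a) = [[-0.20, -0.08, -0.23], [0.15, 0.06, 0.17], [0.09, 0.04, 0.11]] + [[0.06, 0.02, 0.10], [-0.06, -0.02, -0.09], [-0.03, -0.01, -0.05]] + [[0.01,-0.03,0.07], [-0.03,0.08,-0.19], [0.00,-0.0,0.01]]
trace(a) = 0.04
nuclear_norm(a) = 0.36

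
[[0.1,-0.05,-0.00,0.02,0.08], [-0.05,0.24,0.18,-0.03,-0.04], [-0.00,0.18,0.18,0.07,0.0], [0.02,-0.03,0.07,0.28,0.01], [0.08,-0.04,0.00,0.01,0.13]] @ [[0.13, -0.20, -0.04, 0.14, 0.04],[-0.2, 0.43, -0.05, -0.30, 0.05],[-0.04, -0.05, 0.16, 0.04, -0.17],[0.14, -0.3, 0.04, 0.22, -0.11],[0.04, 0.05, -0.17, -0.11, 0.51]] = [[0.03, -0.04, -0.01, 0.02, 0.04], [-0.07, 0.11, 0.02, -0.07, -0.04], [-0.03, 0.05, 0.02, -0.03, -0.03], [0.05, -0.10, 0.02, 0.08, -0.04], [0.02, -0.03, -0.02, 0.01, 0.07]]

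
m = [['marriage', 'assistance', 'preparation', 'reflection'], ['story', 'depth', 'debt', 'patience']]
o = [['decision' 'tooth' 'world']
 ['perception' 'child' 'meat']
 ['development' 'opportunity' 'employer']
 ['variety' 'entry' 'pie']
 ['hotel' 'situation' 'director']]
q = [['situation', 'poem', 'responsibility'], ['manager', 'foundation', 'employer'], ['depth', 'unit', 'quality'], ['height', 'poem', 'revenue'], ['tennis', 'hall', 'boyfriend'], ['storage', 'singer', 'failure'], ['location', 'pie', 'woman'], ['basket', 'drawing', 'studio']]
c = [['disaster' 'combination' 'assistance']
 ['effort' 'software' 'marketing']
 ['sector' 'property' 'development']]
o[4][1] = 'situation'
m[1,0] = 'story'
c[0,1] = 'combination'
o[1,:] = ['perception', 'child', 'meat']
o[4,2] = 'director'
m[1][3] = 'patience'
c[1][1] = 'software'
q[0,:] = ['situation', 'poem', 'responsibility']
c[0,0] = 'disaster'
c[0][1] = 'combination'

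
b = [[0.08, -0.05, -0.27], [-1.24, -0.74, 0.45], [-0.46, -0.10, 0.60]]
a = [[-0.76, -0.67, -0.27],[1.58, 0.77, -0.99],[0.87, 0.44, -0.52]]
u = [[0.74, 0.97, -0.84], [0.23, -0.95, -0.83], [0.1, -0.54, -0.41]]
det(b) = -0.00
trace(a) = -0.51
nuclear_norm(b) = 2.14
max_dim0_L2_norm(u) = 1.46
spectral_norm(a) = 2.42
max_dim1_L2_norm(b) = 1.51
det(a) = -0.01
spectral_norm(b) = 1.65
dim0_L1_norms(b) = [1.78, 0.89, 1.32]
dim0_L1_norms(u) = [1.07, 2.46, 2.08]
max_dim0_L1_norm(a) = 3.21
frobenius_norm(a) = 2.53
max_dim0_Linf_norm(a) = 1.58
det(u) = -0.01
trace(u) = -0.62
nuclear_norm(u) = 2.94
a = u @ b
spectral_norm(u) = 1.50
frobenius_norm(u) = 2.08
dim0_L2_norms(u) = [0.78, 1.46, 1.25]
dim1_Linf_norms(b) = [0.27, 1.24, 0.6]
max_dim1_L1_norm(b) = 2.43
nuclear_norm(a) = 3.15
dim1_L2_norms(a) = [1.05, 2.02, 1.1]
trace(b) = -0.06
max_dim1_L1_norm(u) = 2.55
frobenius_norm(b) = 1.72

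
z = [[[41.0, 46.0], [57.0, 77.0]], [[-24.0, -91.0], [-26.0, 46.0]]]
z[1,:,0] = [-24.0, -26.0]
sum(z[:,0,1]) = -45.0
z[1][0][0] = -24.0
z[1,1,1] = 46.0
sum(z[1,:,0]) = -50.0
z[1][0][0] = -24.0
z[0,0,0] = 41.0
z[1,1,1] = 46.0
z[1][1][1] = 46.0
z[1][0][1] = -91.0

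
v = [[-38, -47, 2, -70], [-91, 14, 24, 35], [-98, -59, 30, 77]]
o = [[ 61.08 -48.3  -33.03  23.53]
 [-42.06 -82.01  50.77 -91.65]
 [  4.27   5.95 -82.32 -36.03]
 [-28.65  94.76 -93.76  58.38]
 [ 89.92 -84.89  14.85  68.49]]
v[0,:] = [-38, -47, 2, -70]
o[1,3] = -91.65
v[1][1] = 14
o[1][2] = 50.77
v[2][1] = -59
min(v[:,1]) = -59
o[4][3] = 68.49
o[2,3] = -36.03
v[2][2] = 30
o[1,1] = -82.01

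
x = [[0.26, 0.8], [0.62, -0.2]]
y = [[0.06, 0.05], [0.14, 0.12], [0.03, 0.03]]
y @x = [[0.05,  0.04], [0.11,  0.09], [0.03,  0.02]]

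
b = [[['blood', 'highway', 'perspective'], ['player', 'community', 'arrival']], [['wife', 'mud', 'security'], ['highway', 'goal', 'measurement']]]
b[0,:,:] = [['blood', 'highway', 'perspective'], ['player', 'community', 'arrival']]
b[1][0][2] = 'security'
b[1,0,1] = 'mud'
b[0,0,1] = 'highway'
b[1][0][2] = 'security'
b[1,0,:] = ['wife', 'mud', 'security']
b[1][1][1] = 'goal'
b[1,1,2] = 'measurement'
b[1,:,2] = ['security', 'measurement']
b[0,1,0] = 'player'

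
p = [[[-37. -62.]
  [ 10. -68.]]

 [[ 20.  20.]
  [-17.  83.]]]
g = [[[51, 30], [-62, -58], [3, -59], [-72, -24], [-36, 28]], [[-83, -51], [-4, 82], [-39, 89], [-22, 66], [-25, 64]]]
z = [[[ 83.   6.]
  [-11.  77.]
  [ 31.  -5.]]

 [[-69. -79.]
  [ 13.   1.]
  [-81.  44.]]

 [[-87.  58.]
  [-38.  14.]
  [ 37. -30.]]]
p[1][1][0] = -17.0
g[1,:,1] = [-51, 82, 89, 66, 64]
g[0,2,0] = 3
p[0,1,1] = -68.0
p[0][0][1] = -62.0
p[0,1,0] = 10.0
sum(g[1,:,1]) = 250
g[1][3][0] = -22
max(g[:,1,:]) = 82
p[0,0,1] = -62.0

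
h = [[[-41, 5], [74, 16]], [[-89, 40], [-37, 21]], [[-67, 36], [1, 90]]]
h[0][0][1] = 5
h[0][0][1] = 5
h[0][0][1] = 5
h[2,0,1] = 36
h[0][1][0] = 74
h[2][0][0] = -67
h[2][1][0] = 1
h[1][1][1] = 21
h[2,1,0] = 1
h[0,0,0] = -41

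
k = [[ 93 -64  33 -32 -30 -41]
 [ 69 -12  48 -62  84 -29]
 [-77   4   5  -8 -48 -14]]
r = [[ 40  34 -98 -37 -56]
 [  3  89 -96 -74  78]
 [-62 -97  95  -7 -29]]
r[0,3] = -37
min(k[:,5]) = -41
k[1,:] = [69, -12, 48, -62, 84, -29]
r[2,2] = 95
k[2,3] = -8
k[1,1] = -12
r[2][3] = -7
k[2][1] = 4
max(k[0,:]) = 93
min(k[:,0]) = -77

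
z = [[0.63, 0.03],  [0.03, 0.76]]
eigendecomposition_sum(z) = [[0.59,-0.13], [-0.13,0.03]] + [[0.04, 0.16],[0.16, 0.73]]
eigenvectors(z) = [[-0.98,  -0.21], [0.21,  -0.98]]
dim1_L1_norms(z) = [0.66, 0.79]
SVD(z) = [[0.21, 0.98], [0.98, -0.21]] @ diag([0.7665891053163817, 0.6234108946836182]) @ [[0.21,0.98], [0.98,-0.21]]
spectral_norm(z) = 0.77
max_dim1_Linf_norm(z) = 0.76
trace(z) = 1.39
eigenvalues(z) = [0.62, 0.77]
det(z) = 0.48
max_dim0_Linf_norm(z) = 0.76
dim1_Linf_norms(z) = [0.63, 0.76]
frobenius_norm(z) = 0.99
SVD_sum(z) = [[0.04,  0.16], [0.16,  0.73]] + [[0.59, -0.13],  [-0.13, 0.03]]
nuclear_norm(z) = 1.39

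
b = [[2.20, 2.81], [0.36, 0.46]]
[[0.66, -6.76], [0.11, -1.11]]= b@[[1.59, -1.13], [-1.01, -1.52]]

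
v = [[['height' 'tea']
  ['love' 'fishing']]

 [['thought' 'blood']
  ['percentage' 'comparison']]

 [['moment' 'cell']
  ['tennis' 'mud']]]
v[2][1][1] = 'mud'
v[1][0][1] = 'blood'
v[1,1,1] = 'comparison'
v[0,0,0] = 'height'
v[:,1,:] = [['love', 'fishing'], ['percentage', 'comparison'], ['tennis', 'mud']]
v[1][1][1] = 'comparison'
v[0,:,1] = ['tea', 'fishing']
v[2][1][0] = 'tennis'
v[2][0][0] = 'moment'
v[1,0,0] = 'thought'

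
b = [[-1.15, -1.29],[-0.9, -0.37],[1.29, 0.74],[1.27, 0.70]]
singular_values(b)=[2.83, 0.49]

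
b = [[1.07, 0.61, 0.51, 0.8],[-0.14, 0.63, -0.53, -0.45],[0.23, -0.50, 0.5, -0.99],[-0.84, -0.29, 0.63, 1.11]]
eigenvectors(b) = [[(0.23-0.37j), (0.23+0.37j), 0.31+0.14j, 0.31-0.14j], [-0.23+0.19j, -0.23-0.19j, -0.73+0.00j, (-0.73-0j)], [-0.28+0.48j, -0.28-0.48j, 0.05+0.34j, (0.05-0.34j)], [0.64+0.00j, (0.64-0j), 0.47-0.15j, 0.47+0.15j]]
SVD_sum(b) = [[-0.07, 0.06, 0.30, 0.82], [0.04, -0.04, -0.19, -0.51], [0.06, -0.05, -0.27, -0.75], [-0.1, 0.08, 0.44, 1.21]] + [[1.08, 0.64, -0.02, 0.05],[0.16, 0.1, -0.0, 0.01],[-0.09, -0.05, 0.00, -0.0],[-0.72, -0.43, 0.02, -0.03]] + [[0.09, -0.14, 0.19, -0.05], [-0.24, 0.38, -0.51, 0.14], [0.32, -0.51, 0.67, -0.18], [0.04, -0.06, 0.08, -0.02]] + [[-0.03, 0.05, 0.05, -0.02], [-0.10, 0.18, 0.17, -0.08], [-0.06, 0.11, 0.1, -0.05], [-0.06, 0.11, 0.10, -0.05]]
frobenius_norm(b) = 2.70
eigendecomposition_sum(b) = [[(0.34+0.29j),0.43-0.06j,0.06-0.24j,0.43-0.26j], [(-0.16-0.27j),(-0.29-0.05j),-0.09+0.14j,-0.34+0.08j], [(-0.45-0.36j),(-0.54+0.09j),(-0.06+0.31j),(-0.54+0.35j)], [-0.10+0.65j,0.40+0.48j,(0.34-0.11j),(0.65+0.33j)]] + [[0.34-0.29j, 0.43+0.06j, 0.06+0.24j, 0.43+0.26j], [(-0.16+0.27j), (-0.29+0.05j), (-0.09-0.14j), -0.34-0.08j], [(-0.45+0.36j), (-0.54-0.09j), (-0.06-0.31j), (-0.54-0.35j)], [-0.10-0.65j, 0.40-0.48j, 0.34+0.11j, (0.65-0.33j)]] + [[0.19-0.54j, (-0.12-0.43j), 0.20-0.24j, -0.03-0.07j], [(0.09+1.23j), (0.61+0.73j), (-0.17+0.65j), (0.11+0.11j)], [0.56-0.13j, (0.29-0.34j), (0.31+0.03j), 0.04-0.06j], [(-0.32-0.78j), (-0.55-0.34j), -0.03-0.46j, (-0.1-0.05j)]] + [[0.19+0.54j, (-0.12+0.43j), (0.2+0.24j), (-0.03+0.07j)],[0.09-1.23j, (0.61-0.73j), (-0.17-0.65j), (0.11-0.11j)],[0.56+0.13j, 0.29+0.34j, 0.31-0.03j, (0.04+0.06j)],[(-0.32+0.78j), (-0.55+0.34j), -0.03+0.46j, (-0.1+0.05j)]]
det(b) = 1.26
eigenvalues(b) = [(0.63+0.88j), (0.63-0.88j), (1.02+0.18j), (1.02-0.18j)]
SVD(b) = [[0.48, 0.82, -0.21, 0.22], [-0.3, 0.13, 0.59, 0.74], [-0.44, -0.07, -0.78, 0.45], [0.7, -0.55, -0.09, 0.44]] @ diag([1.8459906772478738, 1.5225798064396439, 1.183149492884763, 0.3780561202026464]) @ [[-0.08,0.06,0.34,0.94], [0.86,0.51,-0.02,0.04], [-0.35,0.55,-0.73,0.20], [-0.36,0.66,0.59,-0.29]]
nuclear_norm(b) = 4.93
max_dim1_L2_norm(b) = 1.56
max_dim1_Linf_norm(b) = 1.11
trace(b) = 3.31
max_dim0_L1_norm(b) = 3.35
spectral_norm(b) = 1.85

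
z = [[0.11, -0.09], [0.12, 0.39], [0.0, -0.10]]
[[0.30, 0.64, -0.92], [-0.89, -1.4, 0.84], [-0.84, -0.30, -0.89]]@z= [[0.11, 0.31], [-0.27, -0.55], [-0.13, 0.05]]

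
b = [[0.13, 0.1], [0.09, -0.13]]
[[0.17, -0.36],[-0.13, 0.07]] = b@[[0.34,  -1.51],[1.24,  -1.6]]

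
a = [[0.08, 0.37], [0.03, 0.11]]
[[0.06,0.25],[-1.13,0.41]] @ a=[[0.01, 0.05], [-0.08, -0.37]]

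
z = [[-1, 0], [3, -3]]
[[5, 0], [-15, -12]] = z@ [[-5, 0], [0, 4]]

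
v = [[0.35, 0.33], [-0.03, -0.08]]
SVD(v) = [[-0.99,0.16], [0.16,0.99]] @ diag([0.48715453457836666, 0.03715453457836658]) @ [[-0.72, -0.69], [0.69, -0.72]]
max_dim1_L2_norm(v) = 0.48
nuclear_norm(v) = 0.52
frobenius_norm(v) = 0.49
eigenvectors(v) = [[1.0, -0.63], [-0.07, 0.78]]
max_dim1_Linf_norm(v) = 0.35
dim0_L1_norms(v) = [0.38, 0.41]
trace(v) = 0.27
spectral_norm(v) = 0.49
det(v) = -0.02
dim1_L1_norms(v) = [0.68, 0.11]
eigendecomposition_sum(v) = [[0.35, 0.28],[-0.03, -0.02]] + [[0.0, 0.05], [-0.00, -0.06]]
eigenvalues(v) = [0.33, -0.06]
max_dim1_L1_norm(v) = 0.68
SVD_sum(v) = [[0.35,0.33], [-0.06,-0.05]] + [[0.0, -0.0], [0.03, -0.03]]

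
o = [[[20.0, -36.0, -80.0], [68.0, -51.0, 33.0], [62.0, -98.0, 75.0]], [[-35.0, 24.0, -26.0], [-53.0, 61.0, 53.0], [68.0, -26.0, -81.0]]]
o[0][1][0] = 68.0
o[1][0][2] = -26.0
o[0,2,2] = 75.0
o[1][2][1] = -26.0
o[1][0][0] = -35.0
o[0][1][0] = 68.0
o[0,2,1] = -98.0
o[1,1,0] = -53.0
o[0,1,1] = -51.0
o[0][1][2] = 33.0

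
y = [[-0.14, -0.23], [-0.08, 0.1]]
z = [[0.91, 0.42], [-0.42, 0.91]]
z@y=[[-0.16, -0.17], [-0.01, 0.19]]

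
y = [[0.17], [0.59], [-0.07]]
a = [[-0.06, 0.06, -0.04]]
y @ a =[[-0.01,  0.01,  -0.01], [-0.04,  0.04,  -0.02], [0.0,  -0.00,  0.0]]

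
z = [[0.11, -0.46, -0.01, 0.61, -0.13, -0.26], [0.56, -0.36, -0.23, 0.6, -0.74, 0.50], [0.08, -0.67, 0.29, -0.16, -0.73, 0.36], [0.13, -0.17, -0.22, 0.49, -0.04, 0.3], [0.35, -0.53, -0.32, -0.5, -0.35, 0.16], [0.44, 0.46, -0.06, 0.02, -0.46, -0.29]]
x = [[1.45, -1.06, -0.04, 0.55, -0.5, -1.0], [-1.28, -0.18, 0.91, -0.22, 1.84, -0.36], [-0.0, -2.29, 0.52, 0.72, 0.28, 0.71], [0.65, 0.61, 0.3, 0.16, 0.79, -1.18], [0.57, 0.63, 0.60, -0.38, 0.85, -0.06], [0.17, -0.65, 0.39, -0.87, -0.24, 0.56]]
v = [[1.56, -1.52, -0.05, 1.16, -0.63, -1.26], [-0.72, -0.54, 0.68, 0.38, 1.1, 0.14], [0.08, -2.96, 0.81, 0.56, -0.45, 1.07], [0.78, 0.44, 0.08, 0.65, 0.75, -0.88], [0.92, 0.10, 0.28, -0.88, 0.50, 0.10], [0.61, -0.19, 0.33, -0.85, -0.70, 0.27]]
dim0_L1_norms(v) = [4.67, 5.75, 2.23, 4.48, 4.13, 3.72]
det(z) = 0.01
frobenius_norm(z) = 2.37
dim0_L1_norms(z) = [1.67, 2.65, 1.13, 2.38, 2.45, 1.87]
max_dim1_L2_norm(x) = 2.57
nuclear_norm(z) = 4.85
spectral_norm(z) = 1.72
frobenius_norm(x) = 4.91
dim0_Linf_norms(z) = [0.56, 0.67, 0.32, 0.61, 0.74, 0.5]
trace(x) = 3.36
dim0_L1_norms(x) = [4.12, 5.42, 2.76, 2.9, 4.5, 3.87]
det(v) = 3.09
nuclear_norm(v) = 10.65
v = x + z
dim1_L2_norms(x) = [2.19, 2.46, 2.57, 1.71, 1.4, 1.32]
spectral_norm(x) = 3.01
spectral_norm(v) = 3.78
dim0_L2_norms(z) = [0.82, 1.15, 0.54, 1.12, 1.2, 0.8]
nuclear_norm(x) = 10.06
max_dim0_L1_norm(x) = 5.42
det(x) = 0.07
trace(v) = 3.25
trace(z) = -0.11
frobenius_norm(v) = 5.31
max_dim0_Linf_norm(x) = 2.29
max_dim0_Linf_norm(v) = 2.96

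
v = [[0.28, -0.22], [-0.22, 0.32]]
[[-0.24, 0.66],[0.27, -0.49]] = v @ [[-0.42, 2.5], [0.54, 0.18]]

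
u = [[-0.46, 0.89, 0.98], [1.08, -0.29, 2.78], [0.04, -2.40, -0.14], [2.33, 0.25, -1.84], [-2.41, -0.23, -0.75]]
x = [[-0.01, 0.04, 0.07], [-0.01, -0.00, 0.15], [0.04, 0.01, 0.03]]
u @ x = [[0.03, -0.01, 0.13], [0.1, 0.07, 0.12], [0.02, 0.00, -0.36], [-0.1, 0.07, 0.15], [-0.0, -0.1, -0.23]]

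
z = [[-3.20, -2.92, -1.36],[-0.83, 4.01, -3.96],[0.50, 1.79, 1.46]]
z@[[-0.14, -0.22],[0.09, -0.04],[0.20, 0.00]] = [[-0.09,0.82], [-0.31,0.02], [0.38,-0.18]]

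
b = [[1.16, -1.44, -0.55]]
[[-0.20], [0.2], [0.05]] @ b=[[-0.23, 0.29, 0.11],[0.23, -0.29, -0.11],[0.06, -0.07, -0.03]]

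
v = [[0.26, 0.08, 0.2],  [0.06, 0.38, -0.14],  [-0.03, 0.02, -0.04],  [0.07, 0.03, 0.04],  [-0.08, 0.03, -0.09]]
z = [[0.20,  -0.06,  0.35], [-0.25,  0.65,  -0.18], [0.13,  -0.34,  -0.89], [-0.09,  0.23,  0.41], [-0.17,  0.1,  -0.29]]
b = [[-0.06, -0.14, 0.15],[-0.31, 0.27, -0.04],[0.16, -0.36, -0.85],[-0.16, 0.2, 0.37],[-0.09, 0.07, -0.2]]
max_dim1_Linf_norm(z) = 0.89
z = v + b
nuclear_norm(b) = 1.67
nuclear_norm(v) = 0.79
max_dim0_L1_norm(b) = 1.61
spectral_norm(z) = 1.13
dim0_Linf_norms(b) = [0.31, 0.36, 0.85]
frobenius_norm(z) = 1.40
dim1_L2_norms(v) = [0.34, 0.41, 0.05, 0.09, 0.12]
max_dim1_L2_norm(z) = 0.96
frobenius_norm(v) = 0.55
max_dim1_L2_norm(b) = 0.94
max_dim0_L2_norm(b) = 0.96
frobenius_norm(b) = 1.16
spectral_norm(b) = 1.06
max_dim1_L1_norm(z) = 1.36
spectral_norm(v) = 0.42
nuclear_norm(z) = 2.11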